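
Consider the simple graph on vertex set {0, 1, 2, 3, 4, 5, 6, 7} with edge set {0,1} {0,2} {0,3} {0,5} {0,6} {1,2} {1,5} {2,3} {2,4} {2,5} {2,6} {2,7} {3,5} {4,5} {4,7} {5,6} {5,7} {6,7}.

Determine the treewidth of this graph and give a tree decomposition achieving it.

Treewidth 3.
One optimal decomposition is:
Bags: B1 = {0, 1, 2, 5}  B2 = {0, 2, 5, 6}  B3 = {0, 2, 3, 5}  B4 = {2, 5, 6, 7}  B5 = {2, 4, 5, 7}
Tree: B1–B2, B1–B3, B2–B4, B4–B5

The largest bag has 4 vertices, giving width 3; this decomposition certifies tw(G) ≤ 3. For the lower bound, the 4 vertices {0, 1, 2, 5} are pairwise adjacent, and any tree decomposition puts a clique entirely inside one bag — forcing width ≥ 3. Combining the bounds, tw(G) = 3.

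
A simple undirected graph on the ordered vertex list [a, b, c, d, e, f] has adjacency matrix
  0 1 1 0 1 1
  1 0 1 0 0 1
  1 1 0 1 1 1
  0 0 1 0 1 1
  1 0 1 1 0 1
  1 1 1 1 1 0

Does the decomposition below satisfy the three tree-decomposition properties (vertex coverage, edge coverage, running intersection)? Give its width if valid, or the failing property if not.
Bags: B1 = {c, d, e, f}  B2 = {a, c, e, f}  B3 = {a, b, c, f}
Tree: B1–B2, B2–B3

Every vertex of G appears in some bag (union = {a, b, c, d, e, f}); every edge is covered by a bag; and for each vertex v the set of bags containing v is connected in the bag tree. The decomposition is therefore valid. The largest bag has 4 vertices, so the width is 3.

Yes; width 3.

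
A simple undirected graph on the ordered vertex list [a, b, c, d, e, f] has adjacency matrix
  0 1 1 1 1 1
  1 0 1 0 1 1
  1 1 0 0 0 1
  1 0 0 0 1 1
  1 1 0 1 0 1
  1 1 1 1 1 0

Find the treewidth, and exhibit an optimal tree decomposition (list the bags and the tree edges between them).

The largest bag has 4 vertices, giving width 3; this decomposition certifies tw(G) ≤ 3. On the other hand G contains the 4-clique {a, d, e, f}. A clique must lie in a single bag of any decomposition, so no decomposition can have width below 3. Combining the bounds, tw(G) = 3.

Treewidth 3.
One optimal decomposition is:
Bags: B1 = {a, b, e, f}  B2 = {a, b, c, f}  B3 = {a, d, e, f}
Tree: B1–B2, B1–B3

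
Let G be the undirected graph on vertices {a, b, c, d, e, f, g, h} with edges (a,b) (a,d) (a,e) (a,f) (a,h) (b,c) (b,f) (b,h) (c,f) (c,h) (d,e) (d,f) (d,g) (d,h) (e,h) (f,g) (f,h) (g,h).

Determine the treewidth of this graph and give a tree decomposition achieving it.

Treewidth 3.
One such decomposition:
Bags: B1 = {a, d, f, h}  B2 = {a, b, f, h}  B3 = {d, f, g, h}  B4 = {a, d, e, h}  B5 = {b, c, f, h}
Tree: B1–B2, B1–B3, B1–B4, B2–B5

Every bag has size at most 4, so the width is 4 − 1 = 3 and tw(G) ≤ 3. For the lower bound, the 4 vertices {a, d, e, h} are pairwise adjacent, and any tree decomposition puts a clique entirely inside one bag — forcing width ≥ 3. The upper and lower bounds meet at 3, so that is the treewidth.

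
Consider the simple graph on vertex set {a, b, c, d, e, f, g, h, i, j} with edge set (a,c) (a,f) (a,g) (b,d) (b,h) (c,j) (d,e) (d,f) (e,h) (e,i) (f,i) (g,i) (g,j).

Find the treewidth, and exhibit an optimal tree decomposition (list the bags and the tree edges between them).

Treewidth 2.
One such decomposition:
Bags: B1 = {b, e, h}  B2 = {b, d, e}  B3 = {d, e, i}  B4 = {d, f, i}  B5 = {f, g, i}  B6 = {a, f, g}  B7 = {a, g, j}  B8 = {a, c, j}
Tree: B1–B2, B2–B3, B3–B4, B4–B5, B5–B6, B6–B7, B7–B8

Each bag holds 3 vertices, so the decomposition has width 2, which upper-bounds the treewidth. For the lower bound, G contains the cycle h–b–d–e–h, so G is not a forest; only forests have treewidth ≤ 1, hence tw(G) ≥ 2. Combining the bounds, tw(G) = 2.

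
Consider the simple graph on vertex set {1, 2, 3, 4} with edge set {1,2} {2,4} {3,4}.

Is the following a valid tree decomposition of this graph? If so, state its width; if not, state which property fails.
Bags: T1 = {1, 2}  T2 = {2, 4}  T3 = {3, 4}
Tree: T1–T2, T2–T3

Every vertex of G appears in some bag (union = {1, 2, 3, 4}); every edge is covered by a bag; and for each vertex v the set of bags containing v is connected in the bag tree. The decomposition is therefore valid. The largest bag has 2 vertices, so the width is 1.

Yes; width 1.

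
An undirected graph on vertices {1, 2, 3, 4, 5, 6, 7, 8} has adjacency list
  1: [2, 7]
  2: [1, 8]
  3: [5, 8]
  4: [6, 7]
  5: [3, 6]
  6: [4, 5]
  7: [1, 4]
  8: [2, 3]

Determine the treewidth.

2

A width-2 tree decomposition is:
Bags: B1 = {3, 5, 8}  B2 = {5, 6, 8}  B3 = {4, 6, 8}  B4 = {4, 7, 8}  B5 = {1, 7, 8}  B6 = {1, 2, 8}
Tree: B1–B2, B2–B3, B3–B4, B4–B5, B5–B6
Each bag holds 3 vertices, so the decomposition has width 2, which upper-bounds the treewidth. The edges 8–3–5–6–4–7–1–2–8 form a cycle, so G is not a tree and its treewidth is at least 2. Therefore the treewidth is 2.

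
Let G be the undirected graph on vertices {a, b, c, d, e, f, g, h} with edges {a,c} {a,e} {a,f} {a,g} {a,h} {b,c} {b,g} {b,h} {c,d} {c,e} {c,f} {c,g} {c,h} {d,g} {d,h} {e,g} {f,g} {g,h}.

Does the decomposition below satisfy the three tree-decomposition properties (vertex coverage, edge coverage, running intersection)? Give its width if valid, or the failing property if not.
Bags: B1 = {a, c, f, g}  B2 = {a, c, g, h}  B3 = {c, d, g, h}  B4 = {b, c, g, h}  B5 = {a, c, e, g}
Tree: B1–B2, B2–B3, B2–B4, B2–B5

Yes; width 3.

Every vertex of G appears in some bag (union = {a, b, c, d, e, f, g, h}); every edge is covered by a bag; and for each vertex v the set of bags containing v is connected in the bag tree. The decomposition is therefore valid. The largest bag has 4 vertices, so the width is 3.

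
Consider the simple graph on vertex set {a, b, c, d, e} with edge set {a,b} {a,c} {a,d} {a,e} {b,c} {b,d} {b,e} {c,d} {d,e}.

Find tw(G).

3

A width-3 tree decomposition is:
Bags: B1 = {a, b, c, d}  B2 = {a, b, d, e}
Tree: B1–B2
Every bag has size at most 4, so the width is 4 − 1 = 3 and tw(G) ≤ 3. Conversely, {a, b, d, e} is a clique of size 4, and the vertices of any clique must share a bag in every tree decomposition; so some bag has ≥ 4 vertices and tw(G) ≥ 3. Combining the bounds, tw(G) = 3.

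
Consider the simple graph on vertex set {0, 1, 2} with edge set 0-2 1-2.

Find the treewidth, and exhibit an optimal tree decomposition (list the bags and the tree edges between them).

Treewidth 1.
One optimal decomposition is:
Bags: B1 = {0, 2}  B2 = {1, 2}
Tree: B1–B2

The largest bag has 2 vertices, giving width 1; this decomposition certifies tw(G) ≤ 1. Any graph with an edge has treewidth ≥ 1, and G has the edge 2–0. The upper and lower bounds meet at 1, so that is the treewidth.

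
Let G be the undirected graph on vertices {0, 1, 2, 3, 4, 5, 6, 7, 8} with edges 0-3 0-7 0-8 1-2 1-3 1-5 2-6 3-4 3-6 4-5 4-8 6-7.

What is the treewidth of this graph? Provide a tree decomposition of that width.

Every bag has size at most 4, so the width is 4 − 1 = 3 and tw(G) ≤ 3. For the lower bound: the 4 vertex sets {0,7,8}, {4}, {3}, {1,2,5,6} are disjoint, each induces a connected subgraph, and every pair is joined by at least one edge of G. Contracting each set to a single vertex therefore yields K_{4} as a minor, and since treewidth is minor-monotone, tw(G) ≥ tw(K_{4}) = 3. Combining the bounds, tw(G) = 3.

Treewidth 3.
One such decomposition:
Bags: B1 = {0, 4, 7, 8}  B2 = {0, 3, 4, 7}  B3 = {3, 4, 6, 7}  B4 = {3, 4, 5, 6}  B5 = {1, 3, 5, 6}  B6 = {1, 2, 5, 6}
Tree: B1–B2, B2–B3, B3–B4, B4–B5, B5–B6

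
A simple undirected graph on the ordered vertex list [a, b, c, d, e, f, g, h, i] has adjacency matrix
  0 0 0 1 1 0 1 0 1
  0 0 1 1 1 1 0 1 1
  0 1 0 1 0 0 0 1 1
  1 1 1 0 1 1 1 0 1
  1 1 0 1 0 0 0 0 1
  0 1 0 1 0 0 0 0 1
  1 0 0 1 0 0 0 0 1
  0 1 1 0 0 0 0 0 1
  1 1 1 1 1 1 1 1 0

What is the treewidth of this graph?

A width-3 tree decomposition is:
Bags: B1 = {a, d, e, i}  B2 = {b, d, e, i}  B3 = {b, c, d, i}  B4 = {b, c, h, i}  B5 = {b, d, f, i}  B6 = {a, d, g, i}
Tree: B1–B2, B2–B3, B3–B4, B2–B5, B1–B6
The largest bag has 4 vertices, giving width 3; this decomposition certifies tw(G) ≤ 3. On the other hand G contains the 4-clique {a, d, g, i}. A clique must lie in a single bag of any decomposition, so no decomposition can have width below 3. Combining the bounds, tw(G) = 3.

3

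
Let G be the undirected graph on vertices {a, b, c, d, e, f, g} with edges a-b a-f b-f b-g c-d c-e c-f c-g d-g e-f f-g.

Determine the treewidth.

2

A width-2 tree decomposition is:
Bags: B1 = {c, d, g}  B2 = {c, f, g}  B3 = {b, f, g}  B4 = {c, e, f}  B5 = {a, b, f}
Tree: B1–B2, B2–B3, B2–B4, B3–B5
Each bag holds 3 vertices, so the decomposition has width 2, which upper-bounds the treewidth. On the other hand G contains the 3-clique {c, d, g}. A clique must lie in a single bag of any decomposition, so no decomposition can have width below 2. The upper and lower bounds meet at 2, so that is the treewidth.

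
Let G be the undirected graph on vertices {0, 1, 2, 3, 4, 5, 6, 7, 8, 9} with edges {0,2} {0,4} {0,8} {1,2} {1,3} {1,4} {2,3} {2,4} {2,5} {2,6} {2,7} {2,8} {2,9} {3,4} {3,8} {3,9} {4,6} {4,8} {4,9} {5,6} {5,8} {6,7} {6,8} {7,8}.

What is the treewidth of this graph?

A width-3 tree decomposition is:
Bags: B1 = {2, 5, 6, 8}  B2 = {2, 4, 6, 8}  B3 = {2, 3, 4, 8}  B4 = {1, 2, 3, 4}  B5 = {2, 3, 4, 9}  B6 = {0, 2, 4, 8}  B7 = {2, 6, 7, 8}
Tree: B1–B2, B2–B3, B3–B4, B3–B5, B3–B6, B1–B7
The largest bag has 4 vertices, giving width 3; this decomposition certifies tw(G) ≤ 3. Conversely, {0, 2, 4, 8} is a clique of size 4, and the vertices of any clique must share a bag in every tree decomposition; so some bag has ≥ 4 vertices and tw(G) ≥ 3. Combining the bounds, tw(G) = 3.

3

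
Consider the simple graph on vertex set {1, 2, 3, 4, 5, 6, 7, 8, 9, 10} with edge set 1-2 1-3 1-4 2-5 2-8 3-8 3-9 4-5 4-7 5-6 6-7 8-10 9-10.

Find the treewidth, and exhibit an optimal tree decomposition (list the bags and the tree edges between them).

The largest bag has 3 vertices, giving width 2; this decomposition certifies tw(G) ≤ 2. For the lower bound, G contains the cycle 6–7–4–5–6, so G is not a forest; only forests have treewidth ≤ 1, hence tw(G) ≥ 2. Therefore the treewidth is 2.

Treewidth 2.
One optimal decomposition is:
Bags: B1 = {5, 6, 7}  B2 = {4, 5, 7}  B3 = {2, 4, 5}  B4 = {1, 2, 4}  B5 = {1, 2, 8}  B6 = {1, 3, 8}  B7 = {3, 8, 10}  B8 = {3, 9, 10}
Tree: B1–B2, B2–B3, B3–B4, B4–B5, B5–B6, B6–B7, B7–B8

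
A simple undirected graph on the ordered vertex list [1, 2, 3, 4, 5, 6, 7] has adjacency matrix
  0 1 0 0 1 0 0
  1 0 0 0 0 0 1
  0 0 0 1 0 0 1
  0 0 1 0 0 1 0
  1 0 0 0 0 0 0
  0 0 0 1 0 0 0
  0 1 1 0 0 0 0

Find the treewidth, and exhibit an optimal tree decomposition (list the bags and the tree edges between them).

Treewidth 1.
One such decomposition:
Bags: B1 = {4, 6}  B2 = {3, 4}  B3 = {3, 7}  B4 = {2, 7}  B5 = {1, 2}  B6 = {1, 5}
Tree: B1–B2, B2–B3, B3–B4, B4–B5, B5–B6

The largest bag has 2 vertices, giving width 1; this decomposition certifies tw(G) ≤ 1. Any graph with an edge has treewidth ≥ 1, and G has the edge 6–4. Hence tw(G) = 1 exactly.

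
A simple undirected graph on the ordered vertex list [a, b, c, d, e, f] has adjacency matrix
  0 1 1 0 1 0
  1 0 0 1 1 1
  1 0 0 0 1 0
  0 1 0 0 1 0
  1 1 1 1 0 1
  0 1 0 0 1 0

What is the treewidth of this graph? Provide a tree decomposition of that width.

The largest bag has 3 vertices, giving width 2; this decomposition certifies tw(G) ≤ 2. On the other hand G contains the 3-clique {a, c, e}. A clique must lie in a single bag of any decomposition, so no decomposition can have width below 2. Therefore the treewidth is 2.

Treewidth 2.
One optimal decomposition is:
Bags: B1 = {a, b, e}  B2 = {b, d, e}  B3 = {b, e, f}  B4 = {a, c, e}
Tree: B1–B2, B2–B3, B1–B4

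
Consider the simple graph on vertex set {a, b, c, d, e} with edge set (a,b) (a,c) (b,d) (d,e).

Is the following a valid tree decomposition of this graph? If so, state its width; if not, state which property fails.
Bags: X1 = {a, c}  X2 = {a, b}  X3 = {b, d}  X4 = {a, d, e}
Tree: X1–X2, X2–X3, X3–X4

No — bags containing vertex a are not connected in the tree.

A tree decomposition must satisfy three properties: every vertex lies in some bag; for every edge, both endpoints lie together in some bag; and for every vertex, the bags containing it form a connected subtree. Here bags containing vertex a are not connected in the tree, so the decomposition is invalid.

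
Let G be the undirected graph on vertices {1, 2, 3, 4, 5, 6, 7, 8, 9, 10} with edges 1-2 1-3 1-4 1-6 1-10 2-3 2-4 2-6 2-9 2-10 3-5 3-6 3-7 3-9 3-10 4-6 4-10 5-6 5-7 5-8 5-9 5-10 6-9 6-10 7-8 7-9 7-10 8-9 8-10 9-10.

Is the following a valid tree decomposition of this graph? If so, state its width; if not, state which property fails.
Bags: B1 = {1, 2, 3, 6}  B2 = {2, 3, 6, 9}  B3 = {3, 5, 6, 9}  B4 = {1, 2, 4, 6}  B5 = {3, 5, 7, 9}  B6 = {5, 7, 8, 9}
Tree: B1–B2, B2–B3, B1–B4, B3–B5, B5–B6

A tree decomposition must satisfy three properties: every vertex lies in some bag; for every edge, both endpoints lie together in some bag; and for every vertex, the bags containing it form a connected subtree. Here vertex 10 appears in no bag, so the decomposition is invalid.

No — vertex 10 appears in no bag.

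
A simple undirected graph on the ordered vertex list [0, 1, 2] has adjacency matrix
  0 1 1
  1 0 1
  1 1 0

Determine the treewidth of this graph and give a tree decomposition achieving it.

With just one bag of size 3, the width is 3 − 1 = 2, so tw(G) ≤ 2. For the lower bound, the 3 vertices {0, 1, 2} are pairwise adjacent, and any tree decomposition puts a clique entirely inside one bag — forcing width ≥ 2. Therefore the treewidth is 2.

Treewidth 2.
One optimal decomposition is:
Bags: B1 = {0, 1, 2}
Tree: (single bag)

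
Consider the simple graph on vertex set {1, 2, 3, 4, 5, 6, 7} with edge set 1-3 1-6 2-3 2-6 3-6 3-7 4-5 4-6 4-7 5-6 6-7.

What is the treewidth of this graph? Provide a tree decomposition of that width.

Treewidth 2.
One such decomposition:
Bags: B1 = {3, 6, 7}  B2 = {2, 3, 6}  B3 = {1, 3, 6}  B4 = {4, 6, 7}  B5 = {4, 5, 6}
Tree: B1–B2, B2–B3, B1–B4, B4–B5

Every bag has size at most 3, so the width is 3 − 1 = 2 and tw(G) ≤ 2. Conversely, {1, 3, 6} is a clique of size 3, and the vertices of any clique must share a bag in every tree decomposition; so some bag has ≥ 3 vertices and tw(G) ≥ 2. Combining the bounds, tw(G) = 2.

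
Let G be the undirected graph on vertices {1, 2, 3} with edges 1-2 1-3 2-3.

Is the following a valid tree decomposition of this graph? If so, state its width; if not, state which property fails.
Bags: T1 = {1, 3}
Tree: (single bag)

No — vertex 2 appears in no bag.

A tree decomposition must satisfy three properties: every vertex lies in some bag; for every edge, both endpoints lie together in some bag; and for every vertex, the bags containing it form a connected subtree. Here vertex 2 appears in no bag, so the decomposition is invalid.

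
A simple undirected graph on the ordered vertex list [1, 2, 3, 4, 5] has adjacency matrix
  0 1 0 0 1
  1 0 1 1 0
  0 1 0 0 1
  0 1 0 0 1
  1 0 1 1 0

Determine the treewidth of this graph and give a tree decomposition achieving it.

Treewidth 2.
Bags: B1 = {2, 3, 5}  B2 = {1, 2, 5}  B3 = {2, 4, 5}
Tree: B1–B2, B2–B3

Every bag has size at most 3, so the width is 3 − 1 = 2 and tw(G) ≤ 2. The edges 2–3–5–1–2 form a cycle, so G is not a tree and its treewidth is at least 2. Hence tw(G) = 2 exactly.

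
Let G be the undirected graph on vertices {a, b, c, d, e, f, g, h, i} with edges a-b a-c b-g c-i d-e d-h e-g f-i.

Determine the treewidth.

A width-1 tree decomposition is:
Bags: B1 = {f, i}  B2 = {c, i}  B3 = {a, c}  B4 = {a, b}  B5 = {b, g}  B6 = {e, g}  B7 = {d, e}  B8 = {d, h}
Tree: B1–B2, B2–B3, B3–B4, B4–B5, B5–B6, B6–B7, B7–B8
Every bag has size at most 2, so the width is 2 − 1 = 1 and tw(G) ≤ 1. Any graph with an edge has treewidth ≥ 1, and G has the edge f–i. The upper and lower bounds meet at 1, so that is the treewidth.

1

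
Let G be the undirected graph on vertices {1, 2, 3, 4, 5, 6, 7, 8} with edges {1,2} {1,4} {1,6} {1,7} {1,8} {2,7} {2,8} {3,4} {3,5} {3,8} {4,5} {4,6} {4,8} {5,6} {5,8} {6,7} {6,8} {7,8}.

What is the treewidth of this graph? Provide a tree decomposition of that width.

Treewidth 3.
One optimal decomposition is:
Bags: B1 = {1, 6, 7, 8}  B2 = {1, 4, 6, 8}  B3 = {4, 5, 6, 8}  B4 = {1, 2, 7, 8}  B5 = {3, 4, 5, 8}
Tree: B1–B2, B2–B3, B1–B4, B3–B5

Every bag has size at most 4, so the width is 4 − 1 = 3 and tw(G) ≤ 3. Conversely, {1, 2, 7, 8} is a clique of size 4, and the vertices of any clique must share a bag in every tree decomposition; so some bag has ≥ 4 vertices and tw(G) ≥ 3. The upper and lower bounds meet at 3, so that is the treewidth.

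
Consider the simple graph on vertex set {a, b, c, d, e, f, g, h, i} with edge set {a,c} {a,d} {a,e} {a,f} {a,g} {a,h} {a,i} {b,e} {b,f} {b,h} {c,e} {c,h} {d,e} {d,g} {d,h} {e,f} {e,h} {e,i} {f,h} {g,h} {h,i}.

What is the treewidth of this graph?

A width-3 tree decomposition is:
Bags: B1 = {a, d, e, h}  B2 = {a, e, h, i}  B3 = {a, e, f, h}  B4 = {b, e, f, h}  B5 = {a, d, g, h}  B6 = {a, c, e, h}
Tree: B1–B2, B1–B3, B3–B4, B1–B5, B1–B6
Every bag has size at most 4, so the width is 4 − 1 = 3 and tw(G) ≤ 3. Conversely, {a, d, g, h} is a clique of size 4, and the vertices of any clique must share a bag in every tree decomposition; so some bag has ≥ 4 vertices and tw(G) ≥ 3. Hence tw(G) = 3 exactly.

3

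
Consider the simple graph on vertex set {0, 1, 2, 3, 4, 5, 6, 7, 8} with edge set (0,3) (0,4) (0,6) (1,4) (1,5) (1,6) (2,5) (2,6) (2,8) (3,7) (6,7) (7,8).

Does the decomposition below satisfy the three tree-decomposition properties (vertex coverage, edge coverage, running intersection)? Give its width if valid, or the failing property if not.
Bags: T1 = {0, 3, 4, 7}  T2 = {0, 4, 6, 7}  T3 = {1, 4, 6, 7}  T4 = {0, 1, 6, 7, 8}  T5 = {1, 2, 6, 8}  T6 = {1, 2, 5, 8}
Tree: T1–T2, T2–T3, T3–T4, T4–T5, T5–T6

A tree decomposition must satisfy three properties: every vertex lies in some bag; for every edge, both endpoints lie together in some bag; and for every vertex, the bags containing it form a connected subtree. Here bags containing vertex 0 are not connected in the tree, so the decomposition is invalid.

No — bags containing vertex 0 are not connected in the tree.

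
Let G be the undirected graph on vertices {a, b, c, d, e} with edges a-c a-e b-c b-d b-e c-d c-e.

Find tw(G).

A width-2 tree decomposition is:
Bags: B1 = {a, c, e}  B2 = {b, c, e}  B3 = {b, c, d}
Tree: B1–B2, B2–B3
Every bag has size at most 3, so the width is 3 − 1 = 2 and tw(G) ≤ 2. Conversely, {b, c, d} is a clique of size 3, and the vertices of any clique must share a bag in every tree decomposition; so some bag has ≥ 3 vertices and tw(G) ≥ 2. Hence tw(G) = 2 exactly.

2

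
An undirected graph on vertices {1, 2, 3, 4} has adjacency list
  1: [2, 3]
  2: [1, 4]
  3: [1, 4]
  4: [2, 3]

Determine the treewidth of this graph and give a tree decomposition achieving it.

Treewidth 2.
One such decomposition:
Bags: B1 = {1, 2, 4}  B2 = {1, 3, 4}
Tree: B1–B2

Every bag has size at most 3, so the width is 3 − 1 = 2 and tw(G) ≤ 2. Since 1–2–4–3–1 is a cycle in G, G is not acyclic. Forests are exactly the graphs of treewidth ≤ 1, so tw(G) ≥ 2. The upper and lower bounds meet at 2, so that is the treewidth.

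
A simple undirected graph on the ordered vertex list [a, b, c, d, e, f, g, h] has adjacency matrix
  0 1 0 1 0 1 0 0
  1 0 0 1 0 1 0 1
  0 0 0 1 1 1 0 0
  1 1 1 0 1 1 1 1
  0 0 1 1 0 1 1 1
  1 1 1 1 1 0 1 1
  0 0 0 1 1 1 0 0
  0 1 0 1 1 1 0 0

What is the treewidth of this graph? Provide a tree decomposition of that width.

The largest bag has 4 vertices, giving width 3; this decomposition certifies tw(G) ≤ 3. Conversely, {d, e, f, g} is a clique of size 4, and the vertices of any clique must share a bag in every tree decomposition; so some bag has ≥ 4 vertices and tw(G) ≥ 3. Combining the bounds, tw(G) = 3.

Treewidth 3.
One such decomposition:
Bags: B1 = {a, b, d, f}  B2 = {b, d, f, h}  B3 = {d, e, f, h}  B4 = {d, e, f, g}  B5 = {c, d, e, f}
Tree: B1–B2, B2–B3, B3–B4, B3–B5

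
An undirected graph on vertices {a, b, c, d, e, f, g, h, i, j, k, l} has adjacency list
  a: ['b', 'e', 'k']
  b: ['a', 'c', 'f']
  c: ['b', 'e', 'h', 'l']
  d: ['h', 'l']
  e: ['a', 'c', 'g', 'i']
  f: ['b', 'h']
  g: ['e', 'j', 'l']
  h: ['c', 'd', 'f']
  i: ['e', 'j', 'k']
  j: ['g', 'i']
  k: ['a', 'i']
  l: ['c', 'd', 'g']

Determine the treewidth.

3

A width-3 tree decomposition is:
Bags: B1 = {b, d, f, h}  B2 = {b, c, d, h}  B3 = {b, c, d, l}  B4 = {a, b, c, l}  B5 = {a, c, e, l}  B6 = {a, e, g, l}  B7 = {a, e, g, k}  B8 = {e, g, i, k}  B9 = {g, i, j, k}
Tree: B1–B2, B2–B3, B3–B4, B4–B5, B5–B6, B6–B7, B7–B8, B8–B9
Each bag holds 4 vertices, so the decomposition has width 3, which upper-bounds the treewidth. For the lower bound: the 4 vertex sets {d,f,h}, {b}, {c}, {a,e,g,l} are disjoint, each induces a connected subgraph, and every pair is joined by at least one edge of G. Contracting each set to a single vertex therefore yields K_{4} as a minor, and since treewidth is minor-monotone, tw(G) ≥ tw(K_{4}) = 3. Therefore the treewidth is 3.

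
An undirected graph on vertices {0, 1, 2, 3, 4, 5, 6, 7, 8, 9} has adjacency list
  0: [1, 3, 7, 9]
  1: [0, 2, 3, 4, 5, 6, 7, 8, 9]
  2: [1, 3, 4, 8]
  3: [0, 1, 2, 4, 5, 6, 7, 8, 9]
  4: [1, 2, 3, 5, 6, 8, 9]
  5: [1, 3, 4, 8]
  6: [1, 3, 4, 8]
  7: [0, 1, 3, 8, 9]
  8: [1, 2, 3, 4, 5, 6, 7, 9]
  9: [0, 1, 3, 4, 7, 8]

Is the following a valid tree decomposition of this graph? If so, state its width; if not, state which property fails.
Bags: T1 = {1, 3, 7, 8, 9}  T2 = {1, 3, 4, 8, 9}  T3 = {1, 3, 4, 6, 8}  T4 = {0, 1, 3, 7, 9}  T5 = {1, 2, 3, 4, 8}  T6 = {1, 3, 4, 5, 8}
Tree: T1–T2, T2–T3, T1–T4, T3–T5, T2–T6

Yes; width 4.

Every vertex of G appears in some bag (union = {0, 1, 2, 3, 4, 5, 6, 7, 8, 9}); every edge is covered by a bag; and for each vertex v the set of bags containing v is connected in the bag tree. The decomposition is therefore valid. The largest bag has 5 vertices, so the width is 4.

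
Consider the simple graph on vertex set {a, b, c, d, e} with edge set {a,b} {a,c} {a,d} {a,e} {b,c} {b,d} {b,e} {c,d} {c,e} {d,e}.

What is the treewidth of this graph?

4

A width-4 tree decomposition is:
Bags: B1 = {a, b, c, d, e}
Tree: (single bag)
A single bag containing all 5 vertices is trivially a valid decomposition of width 4. Conversely, {a, b, c, d, e} is a clique of size 5, and the vertices of any clique must share a bag in every tree decomposition; so some bag has ≥ 5 vertices and tw(G) ≥ 4. The upper and lower bounds meet at 4, so that is the treewidth.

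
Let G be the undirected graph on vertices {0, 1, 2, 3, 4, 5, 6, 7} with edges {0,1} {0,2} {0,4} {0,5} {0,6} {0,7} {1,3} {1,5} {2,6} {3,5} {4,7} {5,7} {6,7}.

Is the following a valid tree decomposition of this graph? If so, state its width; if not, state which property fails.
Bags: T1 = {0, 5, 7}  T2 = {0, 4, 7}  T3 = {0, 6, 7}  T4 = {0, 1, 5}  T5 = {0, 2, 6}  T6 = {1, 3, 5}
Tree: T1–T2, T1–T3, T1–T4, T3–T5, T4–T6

Vertex coverage: the bags together contain {0, 1, 2, 3, 4, 5, 6, 7}, the full vertex set. Edge coverage: each edge of G has both endpoints in at least one bag. Running intersection: for every vertex, the bags containing it form a connected subtree. All three properties hold, so this is a valid tree decomposition of width max|bag| − 1 = 2, and hence tw(G) ≤ 2.

Yes; width 2.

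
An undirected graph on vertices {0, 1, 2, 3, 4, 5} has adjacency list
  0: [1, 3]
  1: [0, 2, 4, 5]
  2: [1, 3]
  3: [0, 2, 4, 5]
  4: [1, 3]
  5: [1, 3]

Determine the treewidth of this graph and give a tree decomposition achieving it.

Each bag holds 3 vertices, so the decomposition has width 2, which upper-bounds the treewidth. The edges 2–1–4–3–2 form a cycle, so G is not a tree and its treewidth is at least 2. Combining the bounds, tw(G) = 2.

Treewidth 2.
One such decomposition:
Bags: B1 = {1, 2, 3}  B2 = {1, 3, 4}  B3 = {1, 3, 5}  B4 = {0, 1, 3}
Tree: B1–B2, B2–B3, B3–B4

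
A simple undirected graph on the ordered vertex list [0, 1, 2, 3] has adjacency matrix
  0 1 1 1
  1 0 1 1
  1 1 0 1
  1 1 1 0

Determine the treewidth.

3

A width-3 tree decomposition is:
Bags: B1 = {0, 1, 2, 3}
Tree: (single bag)
With just one bag of size 4, the width is 4 − 1 = 3, so tw(G) ≤ 3. Conversely, {0, 1, 2, 3} is a clique of size 4, and the vertices of any clique must share a bag in every tree decomposition; so some bag has ≥ 4 vertices and tw(G) ≥ 3. The upper and lower bounds meet at 3, so that is the treewidth.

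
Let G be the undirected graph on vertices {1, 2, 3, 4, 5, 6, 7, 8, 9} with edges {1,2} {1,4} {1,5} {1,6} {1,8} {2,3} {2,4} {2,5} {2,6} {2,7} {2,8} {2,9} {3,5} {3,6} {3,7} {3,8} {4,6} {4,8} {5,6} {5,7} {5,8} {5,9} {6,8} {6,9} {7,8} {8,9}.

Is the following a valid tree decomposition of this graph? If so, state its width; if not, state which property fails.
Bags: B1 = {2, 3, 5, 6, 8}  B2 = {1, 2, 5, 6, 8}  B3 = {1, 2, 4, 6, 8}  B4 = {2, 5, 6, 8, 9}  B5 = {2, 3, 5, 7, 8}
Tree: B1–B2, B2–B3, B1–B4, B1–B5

Checking the three conditions: (i) the bags cover all of {1, 2, 3, 4, 5, 6, 7, 8, 9}; (ii) for each edge, some bag contains both endpoints; (iii) the bags containing any fixed vertex form a subtree. All hold, so the decomposition is valid with width 5 − 1 = 4.

Yes; width 4.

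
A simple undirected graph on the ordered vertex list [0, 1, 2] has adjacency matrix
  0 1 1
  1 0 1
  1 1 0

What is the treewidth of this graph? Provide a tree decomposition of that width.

Treewidth 2.
One optimal decomposition is:
Bags: B1 = {0, 1, 2}
Tree: (single bag)

With just one bag of size 3, the width is 3 − 1 = 2, so tw(G) ≤ 2. For the lower bound, the 3 vertices {0, 1, 2} are pairwise adjacent, and any tree decomposition puts a clique entirely inside one bag — forcing width ≥ 2. Therefore the treewidth is 2.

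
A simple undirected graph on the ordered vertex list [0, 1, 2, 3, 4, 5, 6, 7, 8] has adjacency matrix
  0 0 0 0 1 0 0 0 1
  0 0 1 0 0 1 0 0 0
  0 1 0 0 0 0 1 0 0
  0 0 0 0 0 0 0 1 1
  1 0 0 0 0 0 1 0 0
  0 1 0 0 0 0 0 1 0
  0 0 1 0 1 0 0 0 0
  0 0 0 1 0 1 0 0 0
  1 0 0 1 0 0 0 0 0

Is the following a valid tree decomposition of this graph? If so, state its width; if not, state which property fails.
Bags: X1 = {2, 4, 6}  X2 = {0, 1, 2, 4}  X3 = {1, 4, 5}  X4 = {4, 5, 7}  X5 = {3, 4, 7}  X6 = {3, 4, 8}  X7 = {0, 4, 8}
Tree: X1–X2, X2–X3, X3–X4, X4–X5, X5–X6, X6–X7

A tree decomposition must satisfy three properties: every vertex lies in some bag; for every edge, both endpoints lie together in some bag; and for every vertex, the bags containing it form a connected subtree. Here bags containing vertex 0 are not connected in the tree, so the decomposition is invalid.

No — bags containing vertex 0 are not connected in the tree.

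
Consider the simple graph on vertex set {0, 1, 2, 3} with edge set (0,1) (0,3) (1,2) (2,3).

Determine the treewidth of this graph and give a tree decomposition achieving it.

Treewidth 2.
One such decomposition:
Bags: B1 = {1, 2, 3}  B2 = {0, 1, 3}
Tree: B1–B2

Every bag has size at most 3, so the width is 3 − 1 = 2 and tw(G) ≤ 2. For the lower bound, G contains the cycle 1–2–3–0–1, so G is not a forest; only forests have treewidth ≤ 1, hence tw(G) ≥ 2. Hence tw(G) = 2 exactly.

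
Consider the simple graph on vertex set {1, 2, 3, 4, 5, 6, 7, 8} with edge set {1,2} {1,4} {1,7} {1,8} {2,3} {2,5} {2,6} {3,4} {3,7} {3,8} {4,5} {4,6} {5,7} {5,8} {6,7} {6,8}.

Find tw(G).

A width-4 tree decomposition is:
Bags: B1 = {1, 2, 3, 5, 6}  B2 = {1, 3, 5, 6, 8}  B3 = {1, 3, 5, 6, 7}  B4 = {1, 3, 4, 5, 6}
Tree: B1–B2, B2–B3, B3–B4
Each bag holds 5 vertices, so the decomposition has width 4, which upper-bounds the treewidth. For the lower bound: the 5 vertex sets {2,5}, {1,8}, {6,7}, {3}, {4} are disjoint, each induces a connected subgraph, and every pair is joined by at least one edge of G. Contracting each set to a single vertex therefore yields K_{5} as a minor, and since treewidth is minor-monotone, tw(G) ≥ tw(K_{5}) = 4. Therefore the treewidth is 4.

4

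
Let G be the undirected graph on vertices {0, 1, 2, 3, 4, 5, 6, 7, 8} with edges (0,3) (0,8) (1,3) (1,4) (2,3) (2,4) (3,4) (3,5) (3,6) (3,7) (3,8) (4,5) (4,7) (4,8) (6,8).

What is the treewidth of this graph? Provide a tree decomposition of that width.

The largest bag has 3 vertices, giving width 2; this decomposition certifies tw(G) ≤ 2. On the other hand G contains the 3-clique {0, 3, 8}. A clique must lie in a single bag of any decomposition, so no decomposition can have width below 2. Hence tw(G) = 2 exactly.

Treewidth 2.
Bags: B1 = {3, 4, 7}  B2 = {3, 4, 5}  B3 = {3, 4, 8}  B4 = {1, 3, 4}  B5 = {0, 3, 8}  B6 = {3, 6, 8}  B7 = {2, 3, 4}
Tree: B1–B2, B2–B3, B3–B4, B3–B5, B3–B6, B3–B7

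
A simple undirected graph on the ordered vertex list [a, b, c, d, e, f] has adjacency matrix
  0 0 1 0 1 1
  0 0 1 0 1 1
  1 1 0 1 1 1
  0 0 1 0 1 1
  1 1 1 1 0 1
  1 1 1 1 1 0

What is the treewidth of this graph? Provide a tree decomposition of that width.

Treewidth 3.
Bags: B1 = {b, c, e, f}  B2 = {c, d, e, f}  B3 = {a, c, e, f}
Tree: B1–B2, B1–B3

Each bag holds 4 vertices, so the decomposition has width 3, which upper-bounds the treewidth. For the lower bound, the 4 vertices {c, d, e, f} are pairwise adjacent, and any tree decomposition puts a clique entirely inside one bag — forcing width ≥ 3. Therefore the treewidth is 3.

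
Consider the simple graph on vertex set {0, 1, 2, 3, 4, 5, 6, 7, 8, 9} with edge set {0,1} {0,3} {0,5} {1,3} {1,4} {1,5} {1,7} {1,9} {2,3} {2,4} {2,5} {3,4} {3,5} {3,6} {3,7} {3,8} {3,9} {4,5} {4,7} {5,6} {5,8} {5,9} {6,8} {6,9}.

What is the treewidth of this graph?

A width-3 tree decomposition is:
Bags: B1 = {3, 5, 6, 8}  B2 = {3, 5, 6, 9}  B3 = {1, 3, 5, 9}  B4 = {1, 3, 4, 5}  B5 = {0, 1, 3, 5}  B6 = {2, 3, 4, 5}  B7 = {1, 3, 4, 7}
Tree: B1–B2, B2–B3, B3–B4, B4–B5, B4–B6, B4–B7
The largest bag has 4 vertices, giving width 3; this decomposition certifies tw(G) ≤ 3. On the other hand G contains the 4-clique {3, 5, 6, 8}. A clique must lie in a single bag of any decomposition, so no decomposition can have width below 3. Combining the bounds, tw(G) = 3.

3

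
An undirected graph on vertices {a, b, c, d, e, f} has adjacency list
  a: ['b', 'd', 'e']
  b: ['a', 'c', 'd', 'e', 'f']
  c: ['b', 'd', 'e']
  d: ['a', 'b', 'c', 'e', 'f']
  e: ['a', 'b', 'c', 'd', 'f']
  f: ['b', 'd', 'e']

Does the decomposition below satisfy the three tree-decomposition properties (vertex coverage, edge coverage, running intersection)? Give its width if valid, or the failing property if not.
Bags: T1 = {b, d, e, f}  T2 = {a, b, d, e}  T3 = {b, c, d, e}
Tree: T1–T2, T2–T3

Every vertex of G appears in some bag (union = {a, b, c, d, e, f}); every edge is covered by a bag; and for each vertex v the set of bags containing v is connected in the bag tree. The decomposition is therefore valid. The largest bag has 4 vertices, so the width is 3.

Yes; width 3.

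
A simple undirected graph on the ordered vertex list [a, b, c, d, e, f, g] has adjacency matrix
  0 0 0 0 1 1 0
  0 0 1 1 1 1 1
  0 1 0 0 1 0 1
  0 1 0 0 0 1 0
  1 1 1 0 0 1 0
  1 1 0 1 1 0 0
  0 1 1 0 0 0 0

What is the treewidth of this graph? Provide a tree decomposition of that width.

Treewidth 2.
Bags: B1 = {b, d, f}  B2 = {b, e, f}  B3 = {a, e, f}  B4 = {b, c, e}  B5 = {b, c, g}
Tree: B1–B2, B2–B3, B2–B4, B4–B5

Every bag has size at most 3, so the width is 3 − 1 = 2 and tw(G) ≤ 2. On the other hand G contains the 3-clique {a, e, f}. A clique must lie in a single bag of any decomposition, so no decomposition can have width below 2. The upper and lower bounds meet at 2, so that is the treewidth.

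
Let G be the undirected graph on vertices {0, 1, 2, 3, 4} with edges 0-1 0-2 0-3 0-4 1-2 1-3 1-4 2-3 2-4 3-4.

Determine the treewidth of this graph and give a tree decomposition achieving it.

Treewidth 4.
One optimal decomposition is:
Bags: B1 = {0, 1, 2, 3, 4}
Tree: (single bag)

With just one bag of size 5, the width is 5 − 1 = 4, so tw(G) ≤ 4. On the other hand G contains the 5-clique {0, 1, 2, 3, 4}. A clique must lie in a single bag of any decomposition, so no decomposition can have width below 4. The upper and lower bounds meet at 4, so that is the treewidth.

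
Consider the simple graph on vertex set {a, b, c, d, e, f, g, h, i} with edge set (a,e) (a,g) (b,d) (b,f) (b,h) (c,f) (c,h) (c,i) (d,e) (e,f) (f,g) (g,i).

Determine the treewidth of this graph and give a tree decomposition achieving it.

Each bag holds 4 vertices, so the decomposition has width 3, which upper-bounds the treewidth. For the lower bound: the 4 vertex sets {c,h,i}, {g}, {f}, {a,b,d,e} are disjoint, each induces a connected subgraph, and every pair is joined by at least one edge of G. Contracting each set to a single vertex therefore yields K_{4} as a minor, and since treewidth is minor-monotone, tw(G) ≥ tw(K_{4}) = 3. Combining the bounds, tw(G) = 3.

Treewidth 3.
One such decomposition:
Bags: B1 = {c, g, h, i}  B2 = {c, f, g, h}  B3 = {b, f, g, h}  B4 = {a, b, f, g}  B5 = {a, b, e, f}  B6 = {a, b, d, e}
Tree: B1–B2, B2–B3, B3–B4, B4–B5, B5–B6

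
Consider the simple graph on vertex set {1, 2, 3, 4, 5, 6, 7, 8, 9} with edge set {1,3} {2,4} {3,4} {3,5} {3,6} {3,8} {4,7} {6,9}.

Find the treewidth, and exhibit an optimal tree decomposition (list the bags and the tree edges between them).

Treewidth 1.
One optimal decomposition is:
Bags: B1 = {1, 3}  B2 = {3, 4}  B3 = {3, 6}  B4 = {4, 7}  B5 = {6, 9}  B6 = {3, 5}  B7 = {2, 4}  B8 = {3, 8}
Tree: B1–B2, B2–B3, B2–B4, B3–B5, B1–B6, B4–B7, B6–B8

Each bag holds 2 vertices, so the decomposition has width 1, which upper-bounds the treewidth. Any graph with an edge has treewidth ≥ 1, and G has the edge 1–3. Hence tw(G) = 1 exactly.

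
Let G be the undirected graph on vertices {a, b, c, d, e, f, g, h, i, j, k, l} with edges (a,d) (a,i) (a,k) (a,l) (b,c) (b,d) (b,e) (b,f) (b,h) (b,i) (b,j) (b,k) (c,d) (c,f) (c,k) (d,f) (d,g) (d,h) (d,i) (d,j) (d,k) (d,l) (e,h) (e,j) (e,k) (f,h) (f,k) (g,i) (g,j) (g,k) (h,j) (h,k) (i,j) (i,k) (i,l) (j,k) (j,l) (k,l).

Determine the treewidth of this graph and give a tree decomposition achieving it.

Every bag has size at most 5, so the width is 5 − 1 = 4 and tw(G) ≤ 4. Conversely, {d, g, i, j, k} is a clique of size 5, and the vertices of any clique must share a bag in every tree decomposition; so some bag has ≥ 5 vertices and tw(G) ≥ 4. Combining the bounds, tw(G) = 4.

Treewidth 4.
One optimal decomposition is:
Bags: B1 = {d, i, j, k, l}  B2 = {b, d, i, j, k}  B3 = {d, g, i, j, k}  B4 = {b, d, h, j, k}  B5 = {a, d, i, k, l}  B6 = {b, d, f, h, k}  B7 = {b, e, h, j, k}  B8 = {b, c, d, f, k}
Tree: B1–B2, B2–B3, B2–B4, B1–B5, B4–B6, B4–B7, B6–B8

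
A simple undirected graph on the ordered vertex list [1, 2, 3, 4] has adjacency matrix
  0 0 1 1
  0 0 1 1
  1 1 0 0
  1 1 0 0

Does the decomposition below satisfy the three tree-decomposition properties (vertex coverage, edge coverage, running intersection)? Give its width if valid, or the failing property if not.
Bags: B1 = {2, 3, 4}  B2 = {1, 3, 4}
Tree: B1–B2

Yes; width 2.

Vertex coverage: the bags together contain {1, 2, 3, 4}, the full vertex set. Edge coverage: each edge of G has both endpoints in at least one bag. Running intersection: for every vertex, the bags containing it form a connected subtree. All three properties hold, so this is a valid tree decomposition of width max|bag| − 1 = 2, and hence tw(G) ≤ 2.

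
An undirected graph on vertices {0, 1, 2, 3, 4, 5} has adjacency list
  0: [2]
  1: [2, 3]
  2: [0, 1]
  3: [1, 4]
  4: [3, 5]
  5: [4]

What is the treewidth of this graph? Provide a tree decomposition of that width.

Every bag has size at most 2, so the width is 2 − 1 = 1 and tw(G) ≤ 1. G has an edge, so its treewidth is at least 1. Combining the bounds, tw(G) = 1.

Treewidth 1.
One such decomposition:
Bags: B1 = {0, 2}  B2 = {1, 2}  B3 = {1, 3}  B4 = {3, 4}  B5 = {4, 5}
Tree: B1–B2, B2–B3, B3–B4, B4–B5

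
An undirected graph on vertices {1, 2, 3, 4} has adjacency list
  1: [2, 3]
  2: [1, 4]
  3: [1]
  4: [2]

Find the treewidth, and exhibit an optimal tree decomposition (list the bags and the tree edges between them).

Each bag holds 2 vertices, so the decomposition has width 1, which upper-bounds the treewidth. Any graph with an edge has treewidth ≥ 1, and G has the edge 4–2. Combining the bounds, tw(G) = 1.

Treewidth 1.
One optimal decomposition is:
Bags: B1 = {2, 4}  B2 = {1, 2}  B3 = {1, 3}
Tree: B1–B2, B2–B3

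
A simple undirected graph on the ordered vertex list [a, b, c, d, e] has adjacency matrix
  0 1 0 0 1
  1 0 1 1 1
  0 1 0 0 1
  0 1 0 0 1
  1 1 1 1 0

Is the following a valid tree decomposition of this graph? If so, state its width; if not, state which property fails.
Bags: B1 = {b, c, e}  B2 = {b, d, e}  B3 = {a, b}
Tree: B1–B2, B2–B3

No — edge (e,a) lies in no bag.

A tree decomposition must satisfy three properties: every vertex lies in some bag; for every edge, both endpoints lie together in some bag; and for every vertex, the bags containing it form a connected subtree. Here edge (e,a) lies in no bag, so the decomposition is invalid.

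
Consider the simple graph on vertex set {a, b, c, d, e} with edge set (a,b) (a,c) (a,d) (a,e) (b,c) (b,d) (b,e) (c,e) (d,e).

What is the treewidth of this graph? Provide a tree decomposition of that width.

The largest bag has 4 vertices, giving width 3; this decomposition certifies tw(G) ≤ 3. For the lower bound, the 4 vertices {a, b, d, e} are pairwise adjacent, and any tree decomposition puts a clique entirely inside one bag — forcing width ≥ 3. Therefore the treewidth is 3.

Treewidth 3.
One such decomposition:
Bags: B1 = {a, b, c, e}  B2 = {a, b, d, e}
Tree: B1–B2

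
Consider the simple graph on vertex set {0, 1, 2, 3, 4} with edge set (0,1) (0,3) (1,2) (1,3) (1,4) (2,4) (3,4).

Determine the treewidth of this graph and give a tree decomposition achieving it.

The largest bag has 3 vertices, giving width 2; this decomposition certifies tw(G) ≤ 2. For the lower bound, the 3 vertices {1, 2, 4} are pairwise adjacent, and any tree decomposition puts a clique entirely inside one bag — forcing width ≥ 2. Hence tw(G) = 2 exactly.

Treewidth 2.
One optimal decomposition is:
Bags: B1 = {1, 2, 4}  B2 = {1, 3, 4}  B3 = {0, 1, 3}
Tree: B1–B2, B2–B3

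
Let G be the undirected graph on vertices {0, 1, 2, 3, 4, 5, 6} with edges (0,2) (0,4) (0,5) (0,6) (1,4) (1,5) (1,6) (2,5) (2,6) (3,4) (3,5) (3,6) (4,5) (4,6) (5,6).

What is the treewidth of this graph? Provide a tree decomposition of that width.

Treewidth 3.
Bags: B1 = {3, 4, 5, 6}  B2 = {1, 4, 5, 6}  B3 = {0, 4, 5, 6}  B4 = {0, 2, 5, 6}
Tree: B1–B2, B2–B3, B3–B4

Every bag has size at most 4, so the width is 4 − 1 = 3 and tw(G) ≤ 3. Conversely, {0, 2, 5, 6} is a clique of size 4, and the vertices of any clique must share a bag in every tree decomposition; so some bag has ≥ 4 vertices and tw(G) ≥ 3. Therefore the treewidth is 3.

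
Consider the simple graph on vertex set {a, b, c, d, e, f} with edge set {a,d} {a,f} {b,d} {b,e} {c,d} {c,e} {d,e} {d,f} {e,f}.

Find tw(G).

A width-2 tree decomposition is:
Bags: B1 = {a, d, f}  B2 = {d, e, f}  B3 = {c, d, e}  B4 = {b, d, e}
Tree: B1–B2, B2–B3, B2–B4
Every bag has size at most 3, so the width is 3 − 1 = 2 and tw(G) ≤ 2. Conversely, {c, d, e} is a clique of size 3, and the vertices of any clique must share a bag in every tree decomposition; so some bag has ≥ 3 vertices and tw(G) ≥ 2. The upper and lower bounds meet at 2, so that is the treewidth.

2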